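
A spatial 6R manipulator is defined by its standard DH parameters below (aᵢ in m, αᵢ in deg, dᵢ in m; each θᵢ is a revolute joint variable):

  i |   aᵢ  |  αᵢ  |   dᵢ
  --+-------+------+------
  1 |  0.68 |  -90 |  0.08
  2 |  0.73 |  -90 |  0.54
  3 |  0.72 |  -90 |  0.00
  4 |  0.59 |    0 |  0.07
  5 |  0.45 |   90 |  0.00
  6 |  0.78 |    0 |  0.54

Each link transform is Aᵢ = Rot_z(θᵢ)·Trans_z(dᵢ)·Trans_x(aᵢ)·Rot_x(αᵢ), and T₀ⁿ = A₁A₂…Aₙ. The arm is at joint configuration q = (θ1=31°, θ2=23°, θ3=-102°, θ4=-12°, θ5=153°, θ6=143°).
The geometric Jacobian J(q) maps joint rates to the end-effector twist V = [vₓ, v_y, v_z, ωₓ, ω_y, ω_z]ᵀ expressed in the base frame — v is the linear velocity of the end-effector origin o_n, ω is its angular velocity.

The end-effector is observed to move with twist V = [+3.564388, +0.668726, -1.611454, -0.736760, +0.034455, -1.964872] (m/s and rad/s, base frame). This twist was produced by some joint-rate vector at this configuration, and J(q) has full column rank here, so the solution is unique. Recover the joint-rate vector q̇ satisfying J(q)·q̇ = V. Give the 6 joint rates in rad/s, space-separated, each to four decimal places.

-0.6190 0.8310 0.9790 -0.2130 0.0870 -0.6430

o_n = [0.1194, 2.8539, -0.0943]
J₁: ẑ×o_n = [-2.8539, 0.1194, 0.0000], ω = ẑ
J2: z=[-0.5150, 0.8572, 0.0000] o=[0.5829, 0.3502, 0.0800] → [-0.1494, -0.0898, -0.8922, -0.5150, 0.8572, 0.0000]
J3: z=[-0.3349, -0.2012, -0.9205] o=[0.8807, 1.1592, -0.2052] → [1.5376, 0.7380, -0.7208, -0.3349, -0.2012, -0.9205]
J4: z=[0.6647, 0.6420, -0.3822] o=[0.3999, 1.6919, -0.1467] → [0.4778, 0.0724, 0.9525, 0.6647, 0.6420, -0.3822]
J5: z=[0.6647, 0.6420, -0.3822] o=[0.0199, 2.1391, -0.2395] → [0.3664, -0.1345, 0.4113, 0.6647, 0.6420, -0.3822]
J6: z=[-0.1600, 0.6220, 0.7665] o=[0.3483, 1.9374, -0.0073] → [-0.7566, -0.1894, -0.0042, -0.1600, 0.6220, 0.7665]
q̇ = J⁺·V = [-0.6190, 0.8310, 0.9790, -0.2130, 0.0870, -0.6430]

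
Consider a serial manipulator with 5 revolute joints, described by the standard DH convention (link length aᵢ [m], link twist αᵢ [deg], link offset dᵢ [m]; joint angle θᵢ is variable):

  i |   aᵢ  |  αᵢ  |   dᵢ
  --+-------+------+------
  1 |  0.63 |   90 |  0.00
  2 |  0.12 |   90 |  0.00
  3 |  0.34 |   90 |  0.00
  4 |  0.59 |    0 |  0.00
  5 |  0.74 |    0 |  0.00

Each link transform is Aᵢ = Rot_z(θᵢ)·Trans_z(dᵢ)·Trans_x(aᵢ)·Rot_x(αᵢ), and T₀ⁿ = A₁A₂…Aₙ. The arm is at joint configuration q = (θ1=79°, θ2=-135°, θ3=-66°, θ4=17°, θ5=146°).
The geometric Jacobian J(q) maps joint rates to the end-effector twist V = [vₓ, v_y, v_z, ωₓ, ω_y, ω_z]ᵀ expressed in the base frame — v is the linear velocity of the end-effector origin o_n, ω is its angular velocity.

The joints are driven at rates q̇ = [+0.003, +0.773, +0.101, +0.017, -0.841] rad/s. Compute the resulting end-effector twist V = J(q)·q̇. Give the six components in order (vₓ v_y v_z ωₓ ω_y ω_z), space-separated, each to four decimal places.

o_n = [-0.1355, 0.2440, 0.1336]
J₁: ẑ×o_n = [-0.2440, -0.1355, 0.0000], ω = ẑ
J2: z=[0.9816, -0.1908, 0.0000] o=[0.1202, 0.6184, 0.0000] → [-0.0255, -0.1311, -0.4163, 0.9816, -0.1908, 0.0000]
J3: z=[-0.1349, -0.6941, 0.7071] o=[0.1040, 0.5351, -0.0849] → [0.0543, -0.1399, -0.1270, -0.1349, -0.6941, 0.7071]
J4: z=[-0.2760, 0.7117, 0.6460] o=[-0.2195, 0.4984, -0.1826] → [0.3894, 0.1416, 0.0104, -0.2760, 0.7117, 0.6460]
J5: z=[-0.2760, 0.7117, 0.6460] o=[-0.7797, 0.3177, -0.2229] → [0.3014, 0.5146, -0.4382, -0.2760, 0.7117, 0.6460]
V = J·q̇ = [-0.2618, -0.5462, 0.0340, 0.9726, -0.8041, -0.4579]

-0.2618 -0.5462 0.0340 0.9726 -0.8041 -0.4579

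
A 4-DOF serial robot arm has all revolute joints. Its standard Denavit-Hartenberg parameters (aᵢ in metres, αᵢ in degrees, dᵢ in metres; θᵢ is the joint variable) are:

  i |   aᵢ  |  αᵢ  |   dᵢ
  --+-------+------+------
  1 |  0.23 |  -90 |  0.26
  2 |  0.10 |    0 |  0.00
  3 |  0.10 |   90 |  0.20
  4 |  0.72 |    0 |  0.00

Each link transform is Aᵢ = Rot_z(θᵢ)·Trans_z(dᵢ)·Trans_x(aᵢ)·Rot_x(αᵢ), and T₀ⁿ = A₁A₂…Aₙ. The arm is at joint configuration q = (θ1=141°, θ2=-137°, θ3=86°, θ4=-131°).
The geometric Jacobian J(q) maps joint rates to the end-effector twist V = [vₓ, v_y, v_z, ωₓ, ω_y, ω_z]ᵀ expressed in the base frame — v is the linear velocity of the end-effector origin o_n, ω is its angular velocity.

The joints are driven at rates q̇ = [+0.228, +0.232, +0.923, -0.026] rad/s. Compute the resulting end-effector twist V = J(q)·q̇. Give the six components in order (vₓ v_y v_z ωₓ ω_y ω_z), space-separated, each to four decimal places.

0.1969 -0.1525 0.2766 -0.7426 -0.8849 0.2116

o_n = [0.2763, 0.2181, 0.0388]
J₁: ẑ×o_n = [-0.2181, 0.2763, 0.0000], ω = ẑ
J2: z=[-0.6293, -0.7771, 0.0000] o=[-0.1787, 0.1447, 0.2600] → [0.1719, -0.1392, 0.3075, -0.6293, -0.7771, 0.0000]
J3: z=[-0.6293, -0.7771, 0.0000] o=[-0.1219, 0.0987, 0.3282] → [0.2249, -0.1821, 0.2343, -0.6293, -0.7771, 0.0000]
J4: z=[0.6040, -0.4891, 0.6293] o=[-0.2967, -0.0171, 0.4059] → [0.0315, 0.5823, 0.4223, 0.6040, -0.4891, 0.6293]
V = J·q̇ = [0.1969, -0.1525, 0.2766, -0.7426, -0.8849, 0.2116]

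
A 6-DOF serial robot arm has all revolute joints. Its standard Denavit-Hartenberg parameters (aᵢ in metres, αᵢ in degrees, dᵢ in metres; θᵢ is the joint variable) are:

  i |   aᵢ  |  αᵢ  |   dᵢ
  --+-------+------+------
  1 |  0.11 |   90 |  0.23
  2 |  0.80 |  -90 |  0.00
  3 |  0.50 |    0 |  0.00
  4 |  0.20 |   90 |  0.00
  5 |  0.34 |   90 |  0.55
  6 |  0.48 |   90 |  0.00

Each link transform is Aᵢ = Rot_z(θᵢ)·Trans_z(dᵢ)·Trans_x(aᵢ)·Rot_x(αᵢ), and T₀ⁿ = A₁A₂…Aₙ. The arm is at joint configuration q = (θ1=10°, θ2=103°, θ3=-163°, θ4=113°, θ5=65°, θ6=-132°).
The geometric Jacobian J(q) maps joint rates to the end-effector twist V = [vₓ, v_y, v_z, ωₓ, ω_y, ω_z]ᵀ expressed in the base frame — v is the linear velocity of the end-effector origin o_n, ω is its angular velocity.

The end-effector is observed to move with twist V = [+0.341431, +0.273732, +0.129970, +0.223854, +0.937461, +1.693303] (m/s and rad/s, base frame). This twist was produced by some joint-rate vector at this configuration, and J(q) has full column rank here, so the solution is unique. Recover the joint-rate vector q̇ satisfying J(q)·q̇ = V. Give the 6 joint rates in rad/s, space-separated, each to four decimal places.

0.7520 -0.9490 -0.2860 -0.0270 -0.5950 0.6440

o_n = [0.0985, -0.4190, 0.5257]
J₁: ẑ×o_n = [0.4190, 0.0985, -0.0000], ω = ẑ
J2: z=[0.1736, -0.9848, 0.0000] o=[0.1083, 0.0191, 0.2300] → [-0.2912, -0.0514, -0.0858, 0.1736, -0.9848, 0.0000]
J3: z=[-0.9596, -0.1692, -0.2250] o=[-0.0689, -0.0121, 1.0095] → [-0.0097, -0.5019, 0.4187, -0.9596, -0.1692, -0.2250]
J4: z=[-0.9596, -0.1692, -0.2250] o=[0.0624, -0.1374, 0.5436] → [-0.0603, -0.0253, 0.2763, -0.9596, -0.1692, -0.2250]
J5: z=[0.2813, -0.6031, -0.7464] o=[0.0605, -0.2933, 0.6689] → [-0.0075, 0.0119, -0.0125, 0.2813, -0.6031, -0.7464]
J6: z=[0.3970, -0.6350, 0.6627] o=[-0.0818, -0.7892, 0.2790] → [-0.4020, 0.0215, 0.2614, 0.3970, -0.6350, 0.6627]
q̇ = J⁺·V = [0.7520, -0.9490, -0.2860, -0.0270, -0.5950, 0.6440]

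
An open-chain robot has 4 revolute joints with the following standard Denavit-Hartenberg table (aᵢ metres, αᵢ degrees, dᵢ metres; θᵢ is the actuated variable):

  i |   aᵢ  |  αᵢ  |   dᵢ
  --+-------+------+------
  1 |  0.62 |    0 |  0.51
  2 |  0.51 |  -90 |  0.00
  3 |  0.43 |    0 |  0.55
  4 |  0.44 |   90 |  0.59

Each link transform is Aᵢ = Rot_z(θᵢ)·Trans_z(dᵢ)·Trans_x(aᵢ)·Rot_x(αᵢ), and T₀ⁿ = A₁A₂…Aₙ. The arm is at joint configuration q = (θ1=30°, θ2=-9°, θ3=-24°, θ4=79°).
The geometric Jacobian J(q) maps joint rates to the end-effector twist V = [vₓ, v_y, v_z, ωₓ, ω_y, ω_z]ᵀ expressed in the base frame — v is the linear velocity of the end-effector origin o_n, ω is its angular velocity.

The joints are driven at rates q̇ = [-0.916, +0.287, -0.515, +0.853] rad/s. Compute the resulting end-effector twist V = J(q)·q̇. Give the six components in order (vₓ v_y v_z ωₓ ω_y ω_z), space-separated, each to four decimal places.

1.0160 -0.9892 0.1170 -0.1211 0.3156 -0.6290

o_n = [1.2069, 1.7883, 0.3245]
J₁: ẑ×o_n = [-1.7883, 1.2069, 0.0000], ω = ẑ
J2: z=[0.0000, 0.0000, 1.0000] o=[0.5369, 0.3100, 0.5100] → [-1.4783, 0.6699, 0.0000, 0.0000, 0.0000, 1.0000]
J3: z=[-0.3584, 0.9336, 0.0000] o=[1.0131, 0.4928, 0.5100] → [-0.1732, -0.0665, -0.6452, -0.3584, 0.9336, 0.0000]
J4: z=[-0.3584, 0.9336, 0.0000] o=[1.1827, 1.1470, 0.6849] → [-0.3365, -0.1292, -0.2524, -0.3584, 0.9336, 0.0000]
V = J·q̇ = [1.0160, -0.9892, 0.1170, -0.1211, 0.3156, -0.6290]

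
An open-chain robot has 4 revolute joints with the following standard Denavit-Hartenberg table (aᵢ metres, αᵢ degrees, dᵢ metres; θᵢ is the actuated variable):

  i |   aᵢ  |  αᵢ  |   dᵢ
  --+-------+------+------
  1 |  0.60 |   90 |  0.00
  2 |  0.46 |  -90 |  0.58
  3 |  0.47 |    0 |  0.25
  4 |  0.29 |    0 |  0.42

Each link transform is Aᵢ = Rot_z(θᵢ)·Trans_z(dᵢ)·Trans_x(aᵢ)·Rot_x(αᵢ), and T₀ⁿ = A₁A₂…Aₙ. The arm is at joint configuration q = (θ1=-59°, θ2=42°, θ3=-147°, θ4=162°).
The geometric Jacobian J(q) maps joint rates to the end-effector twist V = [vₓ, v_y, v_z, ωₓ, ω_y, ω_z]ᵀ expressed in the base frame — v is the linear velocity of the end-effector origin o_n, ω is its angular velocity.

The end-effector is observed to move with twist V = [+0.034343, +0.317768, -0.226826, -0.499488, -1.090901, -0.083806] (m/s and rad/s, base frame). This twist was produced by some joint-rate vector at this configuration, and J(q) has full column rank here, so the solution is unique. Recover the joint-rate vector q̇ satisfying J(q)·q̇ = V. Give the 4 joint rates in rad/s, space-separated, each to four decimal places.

o_n = [-0.4417, -0.7423, 0.7294]
J₁: ẑ×o_n = [0.7423, -0.4417, 0.0000], ω = ẑ
J2: z=[-0.8572, -0.5150, 0.0000] o=[0.3090, -0.5143, 0.0000] → [-0.3757, 0.6252, -0.1912, -0.8572, -0.5150, 0.0000]
J3: z=[-0.3446, 0.5736, 0.7431] o=[-0.0121, -1.1060, 0.3078] → [-0.0285, -0.1740, 0.1211, -0.3446, 0.5736, 0.7431]
J4: z=[-0.3446, 0.5736, 0.7431] o=[-0.4685, -0.8434, 0.2298] → [0.2114, 0.1921, -0.0502, -0.3446, 0.5736, 0.7431]
q̇ = J⁺·V = [0.6690, 0.9900, -0.5160, -0.4970]

0.6690 0.9900 -0.5160 -0.4970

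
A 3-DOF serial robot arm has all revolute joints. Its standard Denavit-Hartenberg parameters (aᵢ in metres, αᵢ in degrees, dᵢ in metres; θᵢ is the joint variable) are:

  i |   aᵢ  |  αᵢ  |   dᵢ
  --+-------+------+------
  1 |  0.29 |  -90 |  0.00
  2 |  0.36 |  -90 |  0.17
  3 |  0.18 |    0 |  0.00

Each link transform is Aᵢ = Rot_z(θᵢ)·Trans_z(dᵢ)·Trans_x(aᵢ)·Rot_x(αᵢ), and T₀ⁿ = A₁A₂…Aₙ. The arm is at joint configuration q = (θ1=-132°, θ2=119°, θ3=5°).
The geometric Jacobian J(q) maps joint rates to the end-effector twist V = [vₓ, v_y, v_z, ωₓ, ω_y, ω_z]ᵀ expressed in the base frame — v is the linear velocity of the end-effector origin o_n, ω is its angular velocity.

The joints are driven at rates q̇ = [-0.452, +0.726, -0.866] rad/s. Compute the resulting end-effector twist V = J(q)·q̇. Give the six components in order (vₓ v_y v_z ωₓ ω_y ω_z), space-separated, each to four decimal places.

o_n = [0.0956, -0.1245, -0.4717]
J₁: ẑ×o_n = [0.1245, 0.0956, -0.0000], ω = ẑ
J2: z=[0.7431, -0.6691, 0.0000] o=[-0.1940, -0.2155, 0.0000] → [0.3156, 0.3505, 0.2615, 0.7431, -0.6691, 0.0000]
J3: z=[0.5852, 0.6500, 0.4848] o=[0.0491, -0.1996, -0.3149] → [-0.1383, 0.1143, 0.0137, 0.5852, 0.6500, 0.4848]
V = J·q̇ = [0.2927, 0.1123, 0.1779, 0.0327, -1.0487, -0.8718]

0.2927 0.1123 0.1779 0.0327 -1.0487 -0.8718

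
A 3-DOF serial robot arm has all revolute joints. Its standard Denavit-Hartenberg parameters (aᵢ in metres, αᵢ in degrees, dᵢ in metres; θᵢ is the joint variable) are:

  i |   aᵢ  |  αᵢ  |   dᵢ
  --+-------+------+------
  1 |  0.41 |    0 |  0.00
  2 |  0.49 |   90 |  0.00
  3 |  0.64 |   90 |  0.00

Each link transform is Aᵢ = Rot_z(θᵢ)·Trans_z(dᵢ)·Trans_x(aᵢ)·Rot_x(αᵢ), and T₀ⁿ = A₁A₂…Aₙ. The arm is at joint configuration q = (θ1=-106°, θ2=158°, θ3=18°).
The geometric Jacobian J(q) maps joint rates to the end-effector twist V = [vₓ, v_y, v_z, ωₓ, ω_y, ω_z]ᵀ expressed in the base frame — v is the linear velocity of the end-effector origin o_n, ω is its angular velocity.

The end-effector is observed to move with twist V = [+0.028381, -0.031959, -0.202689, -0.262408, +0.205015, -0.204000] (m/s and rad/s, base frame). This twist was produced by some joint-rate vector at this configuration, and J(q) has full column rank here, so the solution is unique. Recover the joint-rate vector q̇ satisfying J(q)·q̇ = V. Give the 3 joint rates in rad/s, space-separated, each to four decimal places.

-0.4790 0.2750 -0.3330

o_n = [0.5634, 0.4717, 0.1978]
J₁: ẑ×o_n = [-0.4717, 0.5634, 0.0000], ω = ẑ
J2: z=[0.0000, 0.0000, 1.0000] o=[-0.1130, -0.3941, 0.0000] → [-0.8658, 0.6764, 0.0000, 0.0000, 0.0000, 1.0000]
J3: z=[0.7880, -0.6157, 0.0000] o=[0.1887, -0.0080, 0.0000] → [-0.1218, -0.1558, 0.6087, 0.7880, -0.6157, 0.0000]
q̇ = J⁺·V = [-0.4790, 0.2750, -0.3330]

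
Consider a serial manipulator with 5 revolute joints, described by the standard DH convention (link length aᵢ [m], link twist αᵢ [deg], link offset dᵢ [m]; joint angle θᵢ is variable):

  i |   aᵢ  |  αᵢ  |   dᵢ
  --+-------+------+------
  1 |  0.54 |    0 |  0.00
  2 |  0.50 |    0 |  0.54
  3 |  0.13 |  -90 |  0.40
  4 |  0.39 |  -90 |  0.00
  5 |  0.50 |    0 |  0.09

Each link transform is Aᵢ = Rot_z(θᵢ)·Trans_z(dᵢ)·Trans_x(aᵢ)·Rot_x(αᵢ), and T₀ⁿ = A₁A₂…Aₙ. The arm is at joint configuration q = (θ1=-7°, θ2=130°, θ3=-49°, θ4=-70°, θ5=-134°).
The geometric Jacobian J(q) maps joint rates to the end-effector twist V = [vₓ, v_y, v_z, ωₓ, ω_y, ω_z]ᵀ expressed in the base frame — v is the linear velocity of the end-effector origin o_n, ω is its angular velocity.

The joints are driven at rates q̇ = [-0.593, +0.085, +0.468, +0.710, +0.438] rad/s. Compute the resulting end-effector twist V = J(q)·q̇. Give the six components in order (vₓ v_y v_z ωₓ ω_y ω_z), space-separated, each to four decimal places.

0.0572 -0.0681 0.0776 -0.5690 0.5913 -0.1898

o_n = [-0.0189, 0.6730, 0.9493]
J₁: ẑ×o_n = [-0.6730, -0.0189, 0.0000], ω = ẑ
J2: z=[0.0000, 0.0000, 1.0000] o=[0.5360, -0.0658, 0.0000] → [-0.7388, -0.5549, 0.0000, 0.0000, 0.0000, 1.0000]
J3: z=[0.0000, 0.0000, 1.0000] o=[0.2637, 0.3535, 0.5400] → [-0.3194, -0.2826, 0.0000, 0.0000, 0.0000, 1.0000]
J4: z=[-0.9613, 0.2756, 0.0000] o=[0.2995, 0.4785, 0.9400] → [0.0026, 0.0090, -0.0992, -0.9613, 0.2756, 0.0000]
J5: z=[0.2590, 0.9033, -0.3420] o=[0.3363, 0.6067, 1.3065] → [-0.3000, 0.2140, 0.3380, 0.2590, 0.9033, -0.3420]
V = J·q̇ = [0.0572, -0.0681, 0.0776, -0.5690, 0.5913, -0.1898]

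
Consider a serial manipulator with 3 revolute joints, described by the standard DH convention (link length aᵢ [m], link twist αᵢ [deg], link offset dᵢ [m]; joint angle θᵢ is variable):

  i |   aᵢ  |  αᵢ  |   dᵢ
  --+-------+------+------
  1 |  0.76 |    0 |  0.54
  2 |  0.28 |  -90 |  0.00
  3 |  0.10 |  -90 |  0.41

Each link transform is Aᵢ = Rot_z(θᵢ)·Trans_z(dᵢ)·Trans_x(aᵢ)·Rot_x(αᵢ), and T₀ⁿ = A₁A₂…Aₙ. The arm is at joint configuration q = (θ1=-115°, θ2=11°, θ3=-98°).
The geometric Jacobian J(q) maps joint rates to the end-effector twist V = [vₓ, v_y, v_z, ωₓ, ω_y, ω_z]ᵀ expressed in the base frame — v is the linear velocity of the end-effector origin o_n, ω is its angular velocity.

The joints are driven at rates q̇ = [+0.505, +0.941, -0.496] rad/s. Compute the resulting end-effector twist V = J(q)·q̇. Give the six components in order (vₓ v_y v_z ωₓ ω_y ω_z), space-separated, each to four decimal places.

o_n = [0.0123, -1.0462, 0.6390]
J₁: ẑ×o_n = [1.0462, 0.0123, -0.0000], ω = ẑ
J2: z=[0.0000, 0.0000, 1.0000] o=[-0.3212, -0.6888, 0.5400] → [0.3574, 0.3335, -0.0000, 0.0000, 0.0000, 1.0000]
J3: z=[0.9703, -0.2419, 0.0000] o=[-0.3889, -0.9605, 0.5400] → [-0.0240, -0.0961, 0.0139, 0.9703, -0.2419, 0.0000]
V = J·q̇ = [0.8765, 0.3676, -0.0069, -0.4813, 0.1200, 1.4460]

0.8765 0.3676 -0.0069 -0.4813 0.1200 1.4460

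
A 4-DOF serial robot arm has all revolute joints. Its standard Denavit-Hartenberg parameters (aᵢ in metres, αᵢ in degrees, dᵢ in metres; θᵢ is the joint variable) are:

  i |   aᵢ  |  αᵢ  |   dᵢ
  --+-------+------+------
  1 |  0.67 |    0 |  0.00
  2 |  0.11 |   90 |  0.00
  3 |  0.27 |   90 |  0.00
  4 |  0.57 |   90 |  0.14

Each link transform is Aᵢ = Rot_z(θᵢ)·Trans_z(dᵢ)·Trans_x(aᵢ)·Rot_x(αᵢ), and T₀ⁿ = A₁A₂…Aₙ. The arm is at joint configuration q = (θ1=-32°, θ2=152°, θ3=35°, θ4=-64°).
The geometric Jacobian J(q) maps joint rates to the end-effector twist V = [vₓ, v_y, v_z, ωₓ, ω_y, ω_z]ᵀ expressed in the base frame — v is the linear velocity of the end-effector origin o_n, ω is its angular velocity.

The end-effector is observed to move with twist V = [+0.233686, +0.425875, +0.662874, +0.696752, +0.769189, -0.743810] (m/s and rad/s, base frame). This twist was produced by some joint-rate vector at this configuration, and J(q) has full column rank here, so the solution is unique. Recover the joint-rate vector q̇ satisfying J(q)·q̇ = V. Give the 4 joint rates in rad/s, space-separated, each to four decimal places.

0.1660 -0.4560 0.9880 0.5540

o_n = [-0.1836, -0.0776, 0.1835]
J₁: ẑ×o_n = [0.0776, -0.1836, 0.0000], ω = ẑ
J2: z=[0.0000, 0.0000, 1.0000] o=[0.5682, -0.3550, 0.0000] → [-0.2774, -0.7518, 0.0000, 0.0000, 0.0000, 1.0000]
J3: z=[0.8660, 0.5000, 0.0000] o=[0.5132, -0.2598, 0.0000] → [0.0918, -0.1589, 0.5062, 0.8660, 0.5000, 0.0000]
J4: z=[-0.2868, 0.4967, -0.8192] o=[0.4026, -0.0682, 0.1549] → [0.0066, 0.4884, 0.2939, -0.2868, 0.4967, -0.8192]
q̇ = J⁺·V = [0.1660, -0.4560, 0.9880, 0.5540]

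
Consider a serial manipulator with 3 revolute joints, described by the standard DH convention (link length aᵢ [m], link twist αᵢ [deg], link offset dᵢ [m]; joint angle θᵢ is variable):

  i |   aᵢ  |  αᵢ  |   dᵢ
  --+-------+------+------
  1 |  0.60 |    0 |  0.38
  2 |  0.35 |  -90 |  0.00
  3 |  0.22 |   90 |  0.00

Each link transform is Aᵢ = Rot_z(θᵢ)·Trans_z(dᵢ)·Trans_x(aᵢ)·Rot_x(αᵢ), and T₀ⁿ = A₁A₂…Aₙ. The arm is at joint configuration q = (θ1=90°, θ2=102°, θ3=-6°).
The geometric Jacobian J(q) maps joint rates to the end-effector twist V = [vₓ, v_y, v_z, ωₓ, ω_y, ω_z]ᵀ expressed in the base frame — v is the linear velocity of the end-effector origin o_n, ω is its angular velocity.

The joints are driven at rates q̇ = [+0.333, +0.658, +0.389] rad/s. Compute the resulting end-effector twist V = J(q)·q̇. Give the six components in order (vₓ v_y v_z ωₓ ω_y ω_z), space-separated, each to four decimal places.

-0.0914 -0.5532 -0.0851 0.0809 -0.3805 0.9910

o_n = [-0.5564, 0.4817, 0.4030]
J₁: ẑ×o_n = [-0.4817, -0.5564, 0.0000], ω = ẑ
J2: z=[0.0000, 0.0000, 1.0000] o=[0.0000, 0.6000, 0.3800] → [0.1183, -0.5564, 0.0000, 0.0000, 0.0000, 1.0000]
J3: z=[0.2079, -0.9781, 0.0000] o=[-0.3424, 0.5272, 0.3800] → [-0.0225, -0.0048, -0.2188, 0.2079, -0.9781, 0.0000]
V = J·q̇ = [-0.0914, -0.5532, -0.0851, 0.0809, -0.3805, 0.9910]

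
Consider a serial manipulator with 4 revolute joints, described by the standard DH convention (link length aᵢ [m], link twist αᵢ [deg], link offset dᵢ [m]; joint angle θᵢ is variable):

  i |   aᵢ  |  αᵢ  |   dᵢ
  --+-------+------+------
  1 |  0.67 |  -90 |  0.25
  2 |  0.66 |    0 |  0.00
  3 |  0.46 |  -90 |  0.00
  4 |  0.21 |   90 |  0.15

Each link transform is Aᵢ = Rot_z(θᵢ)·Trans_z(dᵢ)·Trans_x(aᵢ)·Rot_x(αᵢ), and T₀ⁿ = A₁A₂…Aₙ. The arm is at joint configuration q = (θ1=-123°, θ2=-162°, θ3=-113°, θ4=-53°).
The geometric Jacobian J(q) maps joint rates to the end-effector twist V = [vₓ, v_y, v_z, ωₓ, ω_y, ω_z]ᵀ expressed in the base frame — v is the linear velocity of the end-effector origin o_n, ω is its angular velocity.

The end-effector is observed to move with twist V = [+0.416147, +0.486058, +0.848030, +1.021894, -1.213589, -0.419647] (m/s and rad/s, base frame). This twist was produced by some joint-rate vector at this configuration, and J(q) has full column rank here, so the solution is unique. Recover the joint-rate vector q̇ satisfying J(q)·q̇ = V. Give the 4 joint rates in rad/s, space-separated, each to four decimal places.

-0.4600 0.9900 0.5280 -0.4630

o_n = [0.1712, -0.0444, -0.1433]
J₁: ẑ×o_n = [0.0444, 0.1712, -0.0000], ω = ẑ
J2: z=[0.8387, -0.5446, 0.0000] o=[-0.3649, -0.5619, 0.2500] → [0.2142, 0.3298, 0.7260, 0.8387, -0.5446, 0.0000]
J3: z=[0.8387, -0.5446, 0.0000] o=[-0.0230, -0.0355, 0.4540] → [0.3253, 0.5009, 0.0983, 0.8387, -0.5446, 0.0000]
J4: z=[0.5426, 0.8355, -0.0872] o=[-0.0449, -0.0691, -0.0043] → [-0.1140, 0.0566, -0.1671, 0.5426, 0.8355, -0.0872]
q̇ = J⁺·V = [-0.4600, 0.9900, 0.5280, -0.4630]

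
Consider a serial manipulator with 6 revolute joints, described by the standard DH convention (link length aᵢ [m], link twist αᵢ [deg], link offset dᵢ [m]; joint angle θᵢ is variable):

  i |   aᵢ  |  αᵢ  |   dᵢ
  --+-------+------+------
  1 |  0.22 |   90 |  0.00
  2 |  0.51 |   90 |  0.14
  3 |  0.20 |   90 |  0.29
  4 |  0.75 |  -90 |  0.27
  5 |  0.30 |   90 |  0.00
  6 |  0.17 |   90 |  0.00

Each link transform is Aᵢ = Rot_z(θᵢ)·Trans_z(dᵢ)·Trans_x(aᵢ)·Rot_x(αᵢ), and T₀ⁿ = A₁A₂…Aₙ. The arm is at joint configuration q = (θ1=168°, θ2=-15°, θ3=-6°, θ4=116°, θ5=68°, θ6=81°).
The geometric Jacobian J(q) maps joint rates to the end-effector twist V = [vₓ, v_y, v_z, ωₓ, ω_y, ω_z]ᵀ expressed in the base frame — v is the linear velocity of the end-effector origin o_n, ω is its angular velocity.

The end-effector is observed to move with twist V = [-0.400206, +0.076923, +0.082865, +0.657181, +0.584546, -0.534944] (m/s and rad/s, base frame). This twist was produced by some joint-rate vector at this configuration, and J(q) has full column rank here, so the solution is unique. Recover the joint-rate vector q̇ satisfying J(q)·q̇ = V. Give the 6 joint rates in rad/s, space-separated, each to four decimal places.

-0.6730 0.3670 0.8180 -0.0880 0.8720 -0.5210

o_n = [-0.0907, 0.2314, -1.0134]
J₁: ẑ×o_n = [-0.2314, -0.0907, 0.0000], ω = ẑ
J2: z=[0.2079, 0.9781, 0.0000] o=[-0.2152, 0.0457, 0.0000] → [-0.9913, 0.2107, -0.0832, 0.2079, 0.9781, 0.0000]
J3: z=[0.2532, -0.0538, -0.9659] o=[-0.6679, 0.2851, -0.1320] → [-0.0045, -0.3345, 0.0175, 0.2532, -0.0538, -0.9659]
J4: z=[-0.1080, -0.9938, 0.0271] o=[-0.7868, 0.2890, -0.4636] → [0.5480, -0.0406, 0.6980, -0.1080, -0.9938, 0.0271]
J5: z=[0.7531, -0.0640, 0.6548] o=[-0.3292, -0.0477, -1.0228] → [-0.1833, 0.1492, 0.2254, 0.7531, -0.0640, 0.6548]
J6: z=[0.5613, -0.4567, -0.6902] o=[-0.2262, 0.2185, -1.1152] → [-0.0376, -0.1507, 0.0691, 0.5613, -0.4567, -0.6902]
q̇ = J⁺·V = [-0.6730, 0.3670, 0.8180, -0.0880, 0.8720, -0.5210]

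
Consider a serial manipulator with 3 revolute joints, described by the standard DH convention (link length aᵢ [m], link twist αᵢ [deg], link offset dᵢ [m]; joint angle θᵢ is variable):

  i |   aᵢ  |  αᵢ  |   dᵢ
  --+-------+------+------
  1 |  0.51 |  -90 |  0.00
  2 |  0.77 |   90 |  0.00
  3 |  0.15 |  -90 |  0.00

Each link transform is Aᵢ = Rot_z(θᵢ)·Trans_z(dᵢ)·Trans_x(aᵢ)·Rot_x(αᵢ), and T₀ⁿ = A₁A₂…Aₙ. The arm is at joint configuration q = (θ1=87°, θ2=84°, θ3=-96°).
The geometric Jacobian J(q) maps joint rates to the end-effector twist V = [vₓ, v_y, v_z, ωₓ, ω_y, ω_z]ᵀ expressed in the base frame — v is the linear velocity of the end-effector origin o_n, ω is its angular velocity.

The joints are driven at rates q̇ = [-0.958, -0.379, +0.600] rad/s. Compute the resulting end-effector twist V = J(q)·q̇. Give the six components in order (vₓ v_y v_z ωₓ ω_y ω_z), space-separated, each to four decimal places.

0.5806 0.1205 -0.0591 0.4097 0.5761 -0.8953

o_n = [0.1798, 0.5802, -0.7502]
J₁: ẑ×o_n = [-0.5802, 0.1798, 0.0000], ω = ẑ
J2: z=[-0.9986, 0.0523, 0.0000] o=[0.0267, 0.5093, 0.0000] → [-0.0393, -0.7492, -0.0788, -0.9986, 0.0523, 0.0000]
J3: z=[0.0520, 0.9932, 0.1045] o=[0.0309, 0.5897, -0.7658] → [0.0165, 0.0148, -0.1484, 0.0520, 0.9932, 0.1045]
V = J·q̇ = [0.5806, 0.1205, -0.0591, 0.4097, 0.5761, -0.8953]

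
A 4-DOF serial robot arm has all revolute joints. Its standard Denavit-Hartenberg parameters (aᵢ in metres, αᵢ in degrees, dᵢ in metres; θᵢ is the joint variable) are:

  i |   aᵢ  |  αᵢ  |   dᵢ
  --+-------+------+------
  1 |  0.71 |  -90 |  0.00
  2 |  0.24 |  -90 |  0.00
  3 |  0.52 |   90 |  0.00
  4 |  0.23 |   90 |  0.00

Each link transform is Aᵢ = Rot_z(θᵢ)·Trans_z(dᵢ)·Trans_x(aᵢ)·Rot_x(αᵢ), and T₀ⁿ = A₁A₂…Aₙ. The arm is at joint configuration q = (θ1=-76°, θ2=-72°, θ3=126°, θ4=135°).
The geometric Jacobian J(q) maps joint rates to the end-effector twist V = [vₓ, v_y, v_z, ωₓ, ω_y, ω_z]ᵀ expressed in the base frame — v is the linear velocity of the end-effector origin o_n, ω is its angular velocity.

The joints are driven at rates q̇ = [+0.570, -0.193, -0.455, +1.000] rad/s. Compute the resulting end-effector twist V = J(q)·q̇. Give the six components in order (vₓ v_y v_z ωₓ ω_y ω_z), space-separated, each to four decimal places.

0.5387 0.0472 0.2979 -0.8018 -0.0116 1.4800

o_n = [-0.0691, -0.9179, -0.0218]
J₁: ẑ×o_n = [0.9179, -0.0691, 0.0000], ω = ẑ
J2: z=[0.9703, 0.2419, 0.0000] o=[0.1718, -0.6889, 0.0000] → [-0.0053, 0.0211, -0.1639, 0.9703, 0.2419, 0.0000]
J3: z=[0.2301, -0.9228, -0.3090] o=[0.1897, -0.7609, 0.2283] → [0.1822, 0.1375, -0.2750, 0.2301, -0.9228, -0.3090]
J4: z=[-0.5098, -0.3848, 0.7694] o=[-0.2413, -0.7710, -0.0624] → [0.0974, 0.1532, 0.1412, -0.5098, -0.3848, 0.7694]
V = J·q̇ = [0.5387, 0.0472, 0.2979, -0.8018, -0.0116, 1.4800]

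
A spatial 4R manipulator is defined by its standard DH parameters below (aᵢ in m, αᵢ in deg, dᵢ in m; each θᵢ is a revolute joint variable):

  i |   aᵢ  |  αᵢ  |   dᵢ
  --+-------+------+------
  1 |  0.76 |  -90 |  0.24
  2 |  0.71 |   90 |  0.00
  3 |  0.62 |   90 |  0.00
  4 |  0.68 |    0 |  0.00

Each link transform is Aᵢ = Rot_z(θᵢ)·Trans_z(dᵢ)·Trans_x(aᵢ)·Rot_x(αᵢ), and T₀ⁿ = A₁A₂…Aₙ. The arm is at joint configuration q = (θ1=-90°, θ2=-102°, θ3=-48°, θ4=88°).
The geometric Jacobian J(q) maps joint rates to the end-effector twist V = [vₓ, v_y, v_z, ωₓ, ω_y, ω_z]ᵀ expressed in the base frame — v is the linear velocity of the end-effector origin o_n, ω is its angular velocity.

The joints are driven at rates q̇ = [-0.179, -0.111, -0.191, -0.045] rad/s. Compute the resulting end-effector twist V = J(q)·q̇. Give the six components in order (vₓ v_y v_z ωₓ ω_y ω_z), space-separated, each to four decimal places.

o_n = [-0.4784, 0.1419, 1.2145]
J₁: ẑ×o_n = [-0.1419, -0.4784, 0.0000], ω = ẑ
J2: z=[1.0000, 0.0000, 0.0000] o=[0.0000, -0.7600, 0.2400] → [0.0000, -0.9745, 0.9019, 1.0000, 0.0000, 0.0000]
J3: z=[0.0000, 0.9781, -0.2079] o=[-0.0000, -0.6124, 0.9345] → [0.4307, 0.0995, 0.4679, 0.0000, 0.9781, -0.2079]
J4: z=[-0.6691, -0.1545, -0.7269] o=[-0.4607, -0.5261, 1.3403] → [0.5050, -0.0713, -0.4497, -0.6691, -0.1545, -0.7269]
V = J·q̇ = [-0.0796, 0.1780, -0.1692, -0.0809, -0.1799, -0.1066]

-0.0796 0.1780 -0.1692 -0.0809 -0.1799 -0.1066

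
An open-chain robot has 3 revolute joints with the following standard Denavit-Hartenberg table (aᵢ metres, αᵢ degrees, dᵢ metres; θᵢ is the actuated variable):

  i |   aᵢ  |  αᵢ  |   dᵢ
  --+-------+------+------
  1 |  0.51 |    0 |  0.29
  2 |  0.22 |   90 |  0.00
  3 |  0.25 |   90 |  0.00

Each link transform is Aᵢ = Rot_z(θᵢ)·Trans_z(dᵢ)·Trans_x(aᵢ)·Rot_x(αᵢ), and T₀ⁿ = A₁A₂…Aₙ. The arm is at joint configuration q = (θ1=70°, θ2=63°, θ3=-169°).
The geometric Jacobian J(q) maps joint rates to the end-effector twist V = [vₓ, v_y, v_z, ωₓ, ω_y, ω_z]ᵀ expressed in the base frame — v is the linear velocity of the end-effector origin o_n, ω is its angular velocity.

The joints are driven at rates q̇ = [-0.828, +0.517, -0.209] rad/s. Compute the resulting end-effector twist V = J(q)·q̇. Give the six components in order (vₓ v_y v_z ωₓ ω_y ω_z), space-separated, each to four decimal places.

o_n = [0.1918, 0.4607, 0.2423]
J₁: ẑ×o_n = [-0.4607, 0.1918, 0.0000], ω = ẑ
J2: z=[0.0000, 0.0000, 1.0000] o=[0.1744, 0.4792, 0.2900] → [0.0186, 0.0173, -0.0000, 0.0000, 0.0000, 1.0000]
J3: z=[0.7314, 0.6820, 0.0000] o=[0.0244, 0.6401, 0.2900] → [-0.0325, 0.0349, -0.2454, 0.7314, 0.6820, 0.0000]
V = J·q̇ = [0.3978, -0.1571, 0.0513, -0.1529, -0.1425, -0.3110]

0.3978 -0.1571 0.0513 -0.1529 -0.1425 -0.3110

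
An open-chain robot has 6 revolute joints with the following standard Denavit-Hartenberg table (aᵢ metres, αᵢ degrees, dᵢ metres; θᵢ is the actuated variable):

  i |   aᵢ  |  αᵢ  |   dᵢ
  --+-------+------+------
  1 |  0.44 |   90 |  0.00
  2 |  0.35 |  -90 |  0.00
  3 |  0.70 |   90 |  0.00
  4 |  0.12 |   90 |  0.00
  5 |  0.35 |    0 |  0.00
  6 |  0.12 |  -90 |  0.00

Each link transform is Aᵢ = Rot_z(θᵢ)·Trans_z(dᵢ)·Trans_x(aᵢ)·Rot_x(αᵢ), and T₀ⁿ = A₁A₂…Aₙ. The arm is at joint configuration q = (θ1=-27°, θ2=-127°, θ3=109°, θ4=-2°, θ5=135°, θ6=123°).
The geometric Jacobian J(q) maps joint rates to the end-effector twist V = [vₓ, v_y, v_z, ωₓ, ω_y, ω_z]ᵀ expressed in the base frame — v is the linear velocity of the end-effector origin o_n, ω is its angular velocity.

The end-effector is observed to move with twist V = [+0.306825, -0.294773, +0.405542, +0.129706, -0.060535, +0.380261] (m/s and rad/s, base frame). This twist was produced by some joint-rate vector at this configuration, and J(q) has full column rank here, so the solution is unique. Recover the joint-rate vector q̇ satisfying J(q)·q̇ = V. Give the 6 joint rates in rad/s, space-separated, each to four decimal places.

o_n = [0.4921, 0.3780, -0.2386]
J₁: ẑ×o_n = [-0.3780, 0.4921, 0.0000], ω = ẑ
J2: z=[-0.4540, -0.8910, 0.0000] o=[0.3920, -0.1998, 0.0000] → [0.2126, -0.1083, -0.1731, -0.4540, -0.8910, 0.0000]
J3: z=[0.7116, -0.3626, -0.6018] o=[0.2044, -0.1041, -0.2795] → [0.2753, -0.2023, 0.4474, 0.7116, -0.3626, -0.6018]
J4: z=[-0.3592, 0.5484, -0.7551] o=[0.6270, 0.4233, -0.0975] → [-0.1116, 0.0512, 0.0903, -0.3592, 0.5484, -0.7551]
J5: z=[-0.7322, 0.3361, 0.5924] o=[0.6965, 0.5152, -0.0638] → [0.0226, -0.2490, 0.1692, -0.7322, 0.3361, 0.5924]
J6: z=[-0.7322, 0.3361, 0.5924] o=[0.4644, 0.4614, -0.3202] → [0.0769, 0.0762, 0.0518, -0.7322, 0.3361, 0.5924]
q̇ = J⁺·V = [-0.1360, -0.2100, 0.7090, -0.5380, 0.4570, 0.4490]

-0.1360 -0.2100 0.7090 -0.5380 0.4570 0.4490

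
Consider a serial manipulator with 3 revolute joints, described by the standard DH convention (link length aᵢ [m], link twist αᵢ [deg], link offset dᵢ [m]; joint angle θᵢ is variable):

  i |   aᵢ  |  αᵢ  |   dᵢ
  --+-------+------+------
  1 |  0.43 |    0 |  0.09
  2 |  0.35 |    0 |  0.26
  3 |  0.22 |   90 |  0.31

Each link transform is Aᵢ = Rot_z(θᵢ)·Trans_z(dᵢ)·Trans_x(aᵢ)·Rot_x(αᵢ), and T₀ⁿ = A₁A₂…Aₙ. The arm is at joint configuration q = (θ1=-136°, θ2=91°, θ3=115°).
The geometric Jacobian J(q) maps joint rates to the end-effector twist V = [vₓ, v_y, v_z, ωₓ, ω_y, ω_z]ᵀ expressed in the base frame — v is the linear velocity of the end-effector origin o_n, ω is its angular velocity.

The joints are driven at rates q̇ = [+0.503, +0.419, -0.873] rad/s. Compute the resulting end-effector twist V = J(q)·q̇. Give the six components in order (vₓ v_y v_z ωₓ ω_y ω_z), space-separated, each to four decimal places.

0.3683 0.0763 0.0000 0.0000 0.0000 0.0490

o_n = [0.0134, -0.3395, 0.6600]
J₁: ẑ×o_n = [0.3395, 0.0134, -0.0000], ω = ẑ
J2: z=[0.0000, 0.0000, 1.0000] o=[-0.3093, -0.2987, 0.0900] → [0.0408, 0.3227, -0.0000, 0.0000, 0.0000, 1.0000]
J3: z=[0.0000, 0.0000, 1.0000] o=[-0.0618, -0.5462, 0.3500] → [-0.2067, 0.0752, 0.0000, 0.0000, 0.0000, 1.0000]
V = J·q̇ = [0.3683, 0.0763, 0.0000, 0.0000, 0.0000, 0.0490]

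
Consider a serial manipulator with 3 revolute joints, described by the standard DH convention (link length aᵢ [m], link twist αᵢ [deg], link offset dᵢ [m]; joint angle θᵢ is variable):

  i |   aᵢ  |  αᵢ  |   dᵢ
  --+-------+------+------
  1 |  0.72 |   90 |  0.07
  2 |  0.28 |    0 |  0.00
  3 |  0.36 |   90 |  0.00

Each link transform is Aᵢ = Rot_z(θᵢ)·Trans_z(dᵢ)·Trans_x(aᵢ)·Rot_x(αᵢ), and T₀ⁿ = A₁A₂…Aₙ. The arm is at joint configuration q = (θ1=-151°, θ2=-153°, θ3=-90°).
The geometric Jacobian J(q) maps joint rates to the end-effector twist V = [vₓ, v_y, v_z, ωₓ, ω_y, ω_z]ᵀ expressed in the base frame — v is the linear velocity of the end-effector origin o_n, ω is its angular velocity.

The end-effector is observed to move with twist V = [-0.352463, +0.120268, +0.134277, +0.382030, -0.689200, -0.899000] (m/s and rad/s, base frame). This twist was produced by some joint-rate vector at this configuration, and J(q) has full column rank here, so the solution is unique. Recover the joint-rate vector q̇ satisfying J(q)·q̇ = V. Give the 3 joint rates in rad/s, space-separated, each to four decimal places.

o_n = [-0.2686, -0.1489, 0.2636]
J₁: ẑ×o_n = [0.1489, -0.2686, 0.0000], ω = ẑ
J2: z=[-0.4848, 0.8746, 0.0000] o=[-0.6297, -0.3491, 0.0700] → [0.1694, 0.0939, -0.4129, -0.4848, 0.8746, 0.0000]
J3: z=[-0.4848, 0.8746, 0.0000] o=[-0.4115, -0.2281, -0.0571] → [0.2805, 0.1555, -0.1634, -0.4848, 0.8746, 0.0000]
q̇ = J⁺·V = [-0.8990, -0.0220, -0.7660]

-0.8990 -0.0220 -0.7660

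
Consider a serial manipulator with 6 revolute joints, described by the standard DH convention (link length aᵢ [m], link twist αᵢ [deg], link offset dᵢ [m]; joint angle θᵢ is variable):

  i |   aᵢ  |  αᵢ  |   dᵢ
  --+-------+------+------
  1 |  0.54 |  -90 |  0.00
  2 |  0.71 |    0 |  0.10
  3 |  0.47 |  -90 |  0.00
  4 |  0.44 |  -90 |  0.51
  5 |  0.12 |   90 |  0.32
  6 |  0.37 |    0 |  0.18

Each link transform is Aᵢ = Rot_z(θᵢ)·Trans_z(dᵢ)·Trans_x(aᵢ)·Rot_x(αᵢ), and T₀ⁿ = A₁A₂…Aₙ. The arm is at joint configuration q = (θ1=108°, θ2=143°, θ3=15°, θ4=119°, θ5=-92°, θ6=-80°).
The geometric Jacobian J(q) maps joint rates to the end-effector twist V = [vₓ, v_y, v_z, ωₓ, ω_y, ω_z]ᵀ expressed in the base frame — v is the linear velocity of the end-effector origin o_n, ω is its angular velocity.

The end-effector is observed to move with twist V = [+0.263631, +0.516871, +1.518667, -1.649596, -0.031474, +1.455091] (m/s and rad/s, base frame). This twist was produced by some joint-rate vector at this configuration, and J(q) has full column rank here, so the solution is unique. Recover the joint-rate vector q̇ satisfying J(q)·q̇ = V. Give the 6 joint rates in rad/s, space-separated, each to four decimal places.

o_n = [0.3349, -0.5667, 0.0659]
J₁: ẑ×o_n = [0.5667, 0.3349, -0.0000], ω = ẑ
J2: z=[-0.9511, -0.3090, 0.0000] o=[-0.1669, 0.5136, 0.0000] → [-0.0204, 0.0627, 1.1824, -0.9511, -0.3090, 0.0000]
J3: z=[-0.9511, -0.3090, 0.0000] o=[-0.0868, -0.0566, -0.4273] → [-0.1524, 0.4691, 0.6154, -0.9511, -0.3090, 0.0000]
J4: z=[0.1158, -0.3563, 0.9272] o=[0.0479, -0.4711, -0.6034] → [-0.1498, 0.1886, 0.0912, 0.1158, -0.3563, 0.9272]
J5: z=[-0.7117, 0.6214, 0.3276] o=[0.4118, -0.3457, -0.0506] → [0.1448, 0.0577, 0.2051, -0.7117, 0.6214, 0.3276]
J6: z=[-0.6965, -0.6849, -0.2139] o=[0.1951, -0.1925, 0.1647] → [-0.0124, -0.0987, 0.3564, -0.6965, -0.6849, -0.2139]
q̇ = J⁺·V = [0.5120, 0.9840, 0.2070, 0.6930, 0.8860, -0.0480]

0.5120 0.9840 0.2070 0.6930 0.8860 -0.0480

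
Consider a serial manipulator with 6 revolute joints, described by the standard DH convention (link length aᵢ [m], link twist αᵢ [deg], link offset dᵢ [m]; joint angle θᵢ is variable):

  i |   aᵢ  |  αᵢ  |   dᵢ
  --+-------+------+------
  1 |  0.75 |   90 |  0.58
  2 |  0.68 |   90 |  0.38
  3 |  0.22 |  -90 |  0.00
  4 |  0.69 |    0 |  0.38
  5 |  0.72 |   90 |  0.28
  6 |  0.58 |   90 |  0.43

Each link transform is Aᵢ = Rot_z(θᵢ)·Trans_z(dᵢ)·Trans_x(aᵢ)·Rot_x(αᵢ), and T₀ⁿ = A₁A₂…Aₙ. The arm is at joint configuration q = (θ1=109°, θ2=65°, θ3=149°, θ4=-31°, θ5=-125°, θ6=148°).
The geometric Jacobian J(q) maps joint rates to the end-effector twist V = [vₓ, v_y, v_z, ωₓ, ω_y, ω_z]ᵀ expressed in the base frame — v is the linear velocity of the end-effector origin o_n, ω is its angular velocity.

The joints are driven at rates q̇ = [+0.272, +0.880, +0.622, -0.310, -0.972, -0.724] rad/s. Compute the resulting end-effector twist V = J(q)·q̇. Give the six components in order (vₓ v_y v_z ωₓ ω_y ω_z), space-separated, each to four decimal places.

o_n = [-0.4512, 0.6081, 0.3888]
J₁: ẑ×o_n = [-0.6081, -0.4512, 0.0000], ω = ẑ
J2: z=[0.9455, 0.3256, 0.0000] o=[-0.2442, 0.7091, 0.5800] → [-0.0623, 0.1808, -0.0281, 0.9455, 0.3256, 0.0000]
J3: z=[-0.2951, 0.8569, -0.4226] o=[0.0216, 1.1046, 1.1963] → [-0.9018, -0.0385, 0.5516, -0.2951, 0.8569, -0.4226]
J4: z=[-0.7396, -0.4849, -0.4668] o=[0.1546, 1.0661, 1.0254] → [0.0949, -0.1880, 0.0450, -0.7396, -0.4849, -0.4668]
J5: z=[-0.7396, -0.4849, -0.4668] o=[0.1265, 1.0830, 0.2383] → [-0.2946, 0.3809, 0.0711, -0.7396, -0.4849, -0.4668]
J6: z=[0.0235, -0.7117, 0.7021] o=[-0.5649, 1.3132, 0.4949] → [0.5705, 0.0823, 0.0643, 0.0235, -0.7117, 0.7021]
V = J·q̇ = [-0.9373, -0.3591, 0.1888, 1.5797, 1.9564, 0.0993]

-0.9373 -0.3591 0.1888 1.5797 1.9564 0.0993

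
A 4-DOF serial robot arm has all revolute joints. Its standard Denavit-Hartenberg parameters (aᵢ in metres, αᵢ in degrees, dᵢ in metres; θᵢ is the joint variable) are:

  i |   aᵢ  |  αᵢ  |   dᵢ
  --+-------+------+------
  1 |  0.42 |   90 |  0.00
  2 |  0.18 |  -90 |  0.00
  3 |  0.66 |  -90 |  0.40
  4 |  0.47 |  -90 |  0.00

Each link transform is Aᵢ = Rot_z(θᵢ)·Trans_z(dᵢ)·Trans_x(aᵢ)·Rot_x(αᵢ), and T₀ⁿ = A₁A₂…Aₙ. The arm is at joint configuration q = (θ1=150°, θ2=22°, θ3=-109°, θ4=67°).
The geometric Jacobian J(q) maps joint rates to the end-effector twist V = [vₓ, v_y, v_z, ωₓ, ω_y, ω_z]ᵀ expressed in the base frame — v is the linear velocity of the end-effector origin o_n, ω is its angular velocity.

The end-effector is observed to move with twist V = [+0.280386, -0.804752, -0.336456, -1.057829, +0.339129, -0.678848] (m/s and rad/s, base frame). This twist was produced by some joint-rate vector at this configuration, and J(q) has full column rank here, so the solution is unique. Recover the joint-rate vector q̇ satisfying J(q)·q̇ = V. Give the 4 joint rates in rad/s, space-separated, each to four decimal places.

-0.1220 -0.5100 -0.9230 0.8440

o_n = [0.1005, 0.8630, -0.0657]
J₁: ẑ×o_n = [-0.8630, 0.1005, 0.0000], ω = ẑ
J2: z=[0.5000, 0.8660, 0.0000] o=[-0.3637, 0.2100, 0.0000] → [-0.0569, 0.0329, -0.0755, 0.5000, 0.8660, 0.0000]
J3: z=[0.3244, -0.1873, 0.9272] o=[-0.5083, 0.2934, 0.0674] → [-0.5032, 0.6077, 0.2988, 0.3244, -0.1873, 0.9272]
J4: z=[-0.5964, 0.7203, 0.3542] o=[0.1061, 0.6593, 0.3578] → [-0.3772, -0.2546, -0.1175, -0.5964, 0.7203, 0.3542]
q̇ = J⁺·V = [-0.1220, -0.5100, -0.9230, 0.8440]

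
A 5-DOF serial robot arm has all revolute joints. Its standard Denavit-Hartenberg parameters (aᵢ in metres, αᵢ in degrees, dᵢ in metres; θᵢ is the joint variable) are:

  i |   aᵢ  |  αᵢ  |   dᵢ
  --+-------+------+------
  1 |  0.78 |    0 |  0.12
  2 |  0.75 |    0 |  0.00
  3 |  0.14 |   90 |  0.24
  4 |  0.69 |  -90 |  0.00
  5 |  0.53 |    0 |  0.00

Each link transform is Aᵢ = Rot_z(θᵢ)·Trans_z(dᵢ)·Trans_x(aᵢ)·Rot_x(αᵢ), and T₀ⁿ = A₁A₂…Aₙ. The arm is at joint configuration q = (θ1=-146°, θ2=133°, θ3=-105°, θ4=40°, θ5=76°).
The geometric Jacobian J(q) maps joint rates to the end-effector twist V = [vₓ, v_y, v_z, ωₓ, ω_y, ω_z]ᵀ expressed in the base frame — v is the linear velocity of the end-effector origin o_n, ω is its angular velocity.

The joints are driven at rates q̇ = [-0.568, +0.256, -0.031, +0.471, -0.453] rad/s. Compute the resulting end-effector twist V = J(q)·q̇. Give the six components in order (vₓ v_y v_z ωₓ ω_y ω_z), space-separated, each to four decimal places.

-0.6342 0.1954 0.4450 -0.5526 -0.0360 -0.6900

o_n = [0.1782, -1.5233, 0.8859]
J₁: ẑ×o_n = [1.5233, 0.1782, -0.0000], ω = ẑ
J2: z=[0.0000, 0.0000, 1.0000] o=[-0.6466, -0.4362, 0.1200] → [1.0872, 0.8249, -0.0000, 0.0000, 0.0000, 1.0000]
J3: z=[0.0000, 0.0000, 1.0000] o=[0.0841, -0.6049, 0.1200] → [0.9185, 0.0941, -0.0000, 0.0000, 0.0000, 1.0000]
J4: z=[-0.8829, 0.4695, 0.0000] o=[0.0184, -0.7285, 0.3600] → [0.2469, 0.4644, 0.6268, -0.8829, 0.4695, 0.0000]
J5: z=[0.3018, 0.5675, 0.7660] o=[-0.2297, -1.1952, 0.8035] → [0.2982, 0.2876, -0.3306, 0.3018, 0.5675, 0.7660]
V = J·q̇ = [-0.6342, 0.1954, 0.4450, -0.5526, -0.0360, -0.6900]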